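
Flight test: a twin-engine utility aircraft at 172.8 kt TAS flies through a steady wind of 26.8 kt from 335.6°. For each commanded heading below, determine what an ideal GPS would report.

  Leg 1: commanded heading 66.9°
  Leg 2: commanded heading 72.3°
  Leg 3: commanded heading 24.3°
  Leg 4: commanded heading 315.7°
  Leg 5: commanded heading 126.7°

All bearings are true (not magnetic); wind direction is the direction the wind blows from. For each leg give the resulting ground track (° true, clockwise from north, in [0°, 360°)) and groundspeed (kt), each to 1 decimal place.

Leg 1: track=75.7°, groundspeed=175.5 kt
Leg 2: track=80.9°, groundspeed=177.9 kt
Leg 3: track=31.7°, groundspeed=156.4 kt
Leg 4: track=312.2°, groundspeed=147.9 kt
Leg 5: track=130.5°, groundspeed=196.7 kt

Leg 1: heading 66.9°; drift +8.8° → track 75.7°, groundspeed 175.5 kt
Leg 2: heading 72.3°; drift +8.6° → track 80.9°, groundspeed 177.9 kt
Leg 3: heading 24.3°; drift +7.4° → track 31.7°, groundspeed 156.4 kt
Leg 4: heading 315.7°; drift -3.5° → track 312.2°, groundspeed 147.9 kt
Leg 5: heading 126.7°; drift +3.8° → track 130.5°, groundspeed 196.7 kt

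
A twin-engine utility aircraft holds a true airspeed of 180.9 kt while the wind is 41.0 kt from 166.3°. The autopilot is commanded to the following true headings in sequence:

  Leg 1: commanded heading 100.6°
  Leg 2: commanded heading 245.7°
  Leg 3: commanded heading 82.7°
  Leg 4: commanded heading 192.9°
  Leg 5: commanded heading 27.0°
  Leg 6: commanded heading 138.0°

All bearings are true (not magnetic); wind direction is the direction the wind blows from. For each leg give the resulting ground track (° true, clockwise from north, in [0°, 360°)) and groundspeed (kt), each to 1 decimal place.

Leg 1: heading 100.6°; drift -12.8° → track 87.8°, groundspeed 168.2 kt
Leg 2: heading 245.7°; drift +13.1° → track 258.8°, groundspeed 178.0 kt
Leg 3: heading 82.7°; drift -13.0° → track 69.7°, groundspeed 181.0 kt
Leg 4: heading 192.9°; drift +7.3° → track 200.2°, groundspeed 145.4 kt
Leg 5: heading 27.0°; drift -7.2° → track 19.8°, groundspeed 213.7 kt
Leg 6: heading 138.0°; drift -7.6° → track 130.4°, groundspeed 146.1 kt

Leg 1: track=87.8°, groundspeed=168.2 kt
Leg 2: track=258.8°, groundspeed=178.0 kt
Leg 3: track=69.7°, groundspeed=181.0 kt
Leg 4: track=200.2°, groundspeed=145.4 kt
Leg 5: track=19.8°, groundspeed=213.7 kt
Leg 6: track=130.4°, groundspeed=146.1 kt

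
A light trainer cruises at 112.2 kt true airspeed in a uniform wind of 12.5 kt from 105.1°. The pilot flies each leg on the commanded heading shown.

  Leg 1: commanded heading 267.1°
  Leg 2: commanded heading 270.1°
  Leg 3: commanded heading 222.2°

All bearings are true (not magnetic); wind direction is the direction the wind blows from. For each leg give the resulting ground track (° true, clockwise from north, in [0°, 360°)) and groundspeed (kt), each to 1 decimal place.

Leg 1: track=268.9°, groundspeed=124.1 kt
Leg 2: track=271.6°, groundspeed=124.3 kt
Leg 3: track=227.6°, groundspeed=118.4 kt

Leg 1: heading 267.1°; drift +1.8° → track 268.9°, groundspeed 124.1 kt
Leg 2: heading 270.1°; drift +1.5° → track 271.6°, groundspeed 124.3 kt
Leg 3: heading 222.2°; drift +5.4° → track 227.6°, groundspeed 118.4 kt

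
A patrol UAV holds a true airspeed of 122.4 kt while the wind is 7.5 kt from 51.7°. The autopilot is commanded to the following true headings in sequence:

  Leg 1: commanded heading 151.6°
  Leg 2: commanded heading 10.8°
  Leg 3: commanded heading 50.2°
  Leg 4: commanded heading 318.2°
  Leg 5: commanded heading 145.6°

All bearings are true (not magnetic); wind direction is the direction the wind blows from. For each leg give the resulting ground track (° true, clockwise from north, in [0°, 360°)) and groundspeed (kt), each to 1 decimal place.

Leg 1: track=155.0°, groundspeed=123.9 kt
Leg 2: track=8.4°, groundspeed=116.8 kt
Leg 3: track=50.1°, groundspeed=114.9 kt
Leg 4: track=314.7°, groundspeed=123.1 kt
Leg 5: track=149.1°, groundspeed=123.1 kt

Leg 1: heading 151.6°; drift +3.4° → track 155.0°, groundspeed 123.9 kt
Leg 2: heading 10.8°; drift -2.4° → track 8.4°, groundspeed 116.8 kt
Leg 3: heading 50.2°; drift -0.1° → track 50.1°, groundspeed 114.9 kt
Leg 4: heading 318.2°; drift -3.5° → track 314.7°, groundspeed 123.1 kt
Leg 5: heading 145.6°; drift +3.5° → track 149.1°, groundspeed 123.1 kt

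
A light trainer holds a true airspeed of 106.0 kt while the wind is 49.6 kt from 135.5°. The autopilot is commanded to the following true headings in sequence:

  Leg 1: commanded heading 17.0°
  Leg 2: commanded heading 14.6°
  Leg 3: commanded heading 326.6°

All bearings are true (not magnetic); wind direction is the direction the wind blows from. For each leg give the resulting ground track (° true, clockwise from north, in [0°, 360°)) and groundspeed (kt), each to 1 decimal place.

Leg 1: heading 17.0°; drift -18.6° → track 358.4°, groundspeed 136.8 kt
Leg 2: heading 14.6°; drift -17.9° → track 356.7°, groundspeed 138.2 kt
Leg 3: heading 326.6°; drift -3.5° → track 323.1°, groundspeed 155.0 kt

Leg 1: track=358.4°, groundspeed=136.8 kt
Leg 2: track=356.7°, groundspeed=138.2 kt
Leg 3: track=323.1°, groundspeed=155.0 kt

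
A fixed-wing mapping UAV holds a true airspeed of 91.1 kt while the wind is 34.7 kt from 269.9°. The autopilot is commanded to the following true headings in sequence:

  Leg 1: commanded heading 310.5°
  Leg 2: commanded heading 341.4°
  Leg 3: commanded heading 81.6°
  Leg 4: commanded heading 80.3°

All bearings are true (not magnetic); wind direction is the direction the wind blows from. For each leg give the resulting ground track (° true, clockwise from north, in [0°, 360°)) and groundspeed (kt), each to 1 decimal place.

Leg 1: track=329.7°, groundspeed=68.6 kt
Leg 2: track=3.7°, groundspeed=86.6 kt
Leg 3: track=83.9°, groundspeed=125.5 kt
Leg 4: track=82.9°, groundspeed=125.4 kt

Leg 1: heading 310.5°; drift +19.2° → track 329.7°, groundspeed 68.6 kt
Leg 2: heading 341.4°; drift +22.3° → track 3.7°, groundspeed 86.6 kt
Leg 3: heading 81.6°; drift +2.3° → track 83.9°, groundspeed 125.5 kt
Leg 4: heading 80.3°; drift +2.6° → track 82.9°, groundspeed 125.4 kt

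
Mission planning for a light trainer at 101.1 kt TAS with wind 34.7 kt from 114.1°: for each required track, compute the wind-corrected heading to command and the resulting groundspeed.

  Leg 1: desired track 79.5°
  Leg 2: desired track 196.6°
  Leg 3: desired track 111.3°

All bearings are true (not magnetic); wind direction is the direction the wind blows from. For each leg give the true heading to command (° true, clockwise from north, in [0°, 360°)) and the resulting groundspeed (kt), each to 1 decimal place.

Leg 1: heading=90.7°, groundspeed=70.6 kt
Leg 2: heading=176.7°, groundspeed=90.5 kt
Leg 3: heading=112.3°, groundspeed=66.4 kt

Leg 1: desired track 79.5°; wind correction +11.2° → command heading 90.7°, groundspeed 70.6 kt
Leg 2: desired track 196.6°; wind correction -19.9° → command heading 176.7°, groundspeed 90.5 kt
Leg 3: desired track 111.3°; wind correction +1.0° → command heading 112.3°, groundspeed 66.4 kt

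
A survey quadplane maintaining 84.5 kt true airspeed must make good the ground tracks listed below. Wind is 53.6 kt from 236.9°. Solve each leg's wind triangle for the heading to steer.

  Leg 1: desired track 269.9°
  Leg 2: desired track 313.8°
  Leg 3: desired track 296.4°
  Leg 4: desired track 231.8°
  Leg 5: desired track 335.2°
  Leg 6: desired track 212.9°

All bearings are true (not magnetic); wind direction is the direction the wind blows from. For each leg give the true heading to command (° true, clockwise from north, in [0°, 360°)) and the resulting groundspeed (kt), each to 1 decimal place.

Leg 1: heading=249.7°, groundspeed=34.3 kt
Leg 2: heading=275.6°, groundspeed=54.3 kt
Leg 3: heading=263.3°, groundspeed=43.6 kt
Leg 4: heading=235.0°, groundspeed=31.0 kt
Leg 5: heading=296.3°, groundspeed=73.5 kt
Leg 6: heading=227.9°, groundspeed=32.7 kt

Leg 1: desired track 269.9°; wind correction -20.2° → command heading 249.7°, groundspeed 34.3 kt
Leg 2: desired track 313.8°; wind correction -38.2° → command heading 275.6°, groundspeed 54.3 kt
Leg 3: desired track 296.4°; wind correction -33.1° → command heading 263.3°, groundspeed 43.6 kt
Leg 4: desired track 231.8°; wind correction +3.2° → command heading 235.0°, groundspeed 31.0 kt
Leg 5: desired track 335.2°; wind correction -38.9° → command heading 296.3°, groundspeed 73.5 kt
Leg 6: desired track 212.9°; wind correction +15.0° → command heading 227.9°, groundspeed 32.7 kt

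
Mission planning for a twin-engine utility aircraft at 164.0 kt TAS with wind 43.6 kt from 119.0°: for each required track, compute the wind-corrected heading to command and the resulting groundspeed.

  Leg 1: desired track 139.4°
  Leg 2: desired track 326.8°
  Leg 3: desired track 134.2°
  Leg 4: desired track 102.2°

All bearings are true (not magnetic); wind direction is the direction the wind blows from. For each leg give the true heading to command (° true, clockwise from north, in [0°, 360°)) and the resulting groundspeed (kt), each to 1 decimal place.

Leg 1: heading=134.1°, groundspeed=122.4 kt
Leg 2: heading=333.9°, groundspeed=201.3 kt
Leg 3: heading=130.2°, groundspeed=121.5 kt
Leg 4: heading=106.6°, groundspeed=121.8 kt

Leg 1: desired track 139.4°; wind correction -5.3° → command heading 134.1°, groundspeed 122.4 kt
Leg 2: desired track 326.8°; wind correction +7.1° → command heading 333.9°, groundspeed 201.3 kt
Leg 3: desired track 134.2°; wind correction -4.0° → command heading 130.2°, groundspeed 121.5 kt
Leg 4: desired track 102.2°; wind correction +4.4° → command heading 106.6°, groundspeed 121.8 kt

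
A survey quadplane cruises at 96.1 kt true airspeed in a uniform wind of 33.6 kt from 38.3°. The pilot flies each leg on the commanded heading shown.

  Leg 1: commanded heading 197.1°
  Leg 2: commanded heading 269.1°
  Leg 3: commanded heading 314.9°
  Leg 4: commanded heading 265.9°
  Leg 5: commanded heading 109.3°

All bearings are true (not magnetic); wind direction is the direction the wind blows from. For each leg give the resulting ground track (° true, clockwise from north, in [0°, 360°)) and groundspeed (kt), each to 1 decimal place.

Leg 1: heading 197.1°; drift +5.4° → track 202.5°, groundspeed 128.0 kt
Leg 2: heading 269.1°; drift -12.5° → track 256.6°, groundspeed 120.2 kt
Leg 3: heading 314.9°; drift -19.9° → track 295.0°, groundspeed 98.1 kt
Leg 4: heading 265.9°; drift -11.8° → track 254.1°, groundspeed 121.3 kt
Leg 5: heading 109.3°; drift +20.5° → track 129.8°, groundspeed 90.9 kt

Leg 1: track=202.5°, groundspeed=128.0 kt
Leg 2: track=256.6°, groundspeed=120.2 kt
Leg 3: track=295.0°, groundspeed=98.1 kt
Leg 4: track=254.1°, groundspeed=121.3 kt
Leg 5: track=129.8°, groundspeed=90.9 kt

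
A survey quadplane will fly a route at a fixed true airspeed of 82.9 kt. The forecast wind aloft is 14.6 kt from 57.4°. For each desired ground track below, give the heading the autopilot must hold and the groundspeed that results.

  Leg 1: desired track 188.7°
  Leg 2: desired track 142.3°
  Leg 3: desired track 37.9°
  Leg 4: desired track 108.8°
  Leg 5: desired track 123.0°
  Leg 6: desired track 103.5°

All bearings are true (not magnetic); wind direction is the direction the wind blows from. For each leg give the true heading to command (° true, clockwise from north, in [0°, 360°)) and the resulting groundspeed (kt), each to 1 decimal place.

Leg 1: desired track 188.7°; wind correction -7.6° → command heading 181.1°, groundspeed 91.8 kt
Leg 2: desired track 142.3°; wind correction -10.1° → command heading 132.2°, groundspeed 80.3 kt
Leg 3: desired track 37.9°; wind correction +3.4° → command heading 41.3°, groundspeed 69.0 kt
Leg 4: desired track 108.8°; wind correction -7.9° → command heading 100.9°, groundspeed 73.0 kt
Leg 5: desired track 123.0°; wind correction -9.2° → command heading 113.8°, groundspeed 75.8 kt
Leg 6: desired track 103.5°; wind correction -7.3° → command heading 96.2°, groundspeed 72.1 kt

Leg 1: heading=181.1°, groundspeed=91.8 kt
Leg 2: heading=132.2°, groundspeed=80.3 kt
Leg 3: heading=41.3°, groundspeed=69.0 kt
Leg 4: heading=100.9°, groundspeed=73.0 kt
Leg 5: heading=113.8°, groundspeed=75.8 kt
Leg 6: heading=96.2°, groundspeed=72.1 kt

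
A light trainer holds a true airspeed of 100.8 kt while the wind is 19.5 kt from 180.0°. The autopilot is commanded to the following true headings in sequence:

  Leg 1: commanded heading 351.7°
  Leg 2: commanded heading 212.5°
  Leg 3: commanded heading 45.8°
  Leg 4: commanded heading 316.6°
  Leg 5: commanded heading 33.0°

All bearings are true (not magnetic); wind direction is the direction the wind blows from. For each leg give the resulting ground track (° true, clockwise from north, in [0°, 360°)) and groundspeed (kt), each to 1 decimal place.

Leg 1: track=353.0°, groundspeed=120.1 kt
Leg 2: track=219.6°, groundspeed=85.0 kt
Leg 3: track=38.8°, groundspeed=115.2 kt
Leg 4: track=323.2°, groundspeed=115.7 kt
Leg 5: track=27.8°, groundspeed=117.6 kt

Leg 1: heading 351.7°; drift +1.3° → track 353.0°, groundspeed 120.1 kt
Leg 2: heading 212.5°; drift +7.1° → track 219.6°, groundspeed 85.0 kt
Leg 3: heading 45.8°; drift -7.0° → track 38.8°, groundspeed 115.2 kt
Leg 4: heading 316.6°; drift +6.6° → track 323.2°, groundspeed 115.7 kt
Leg 5: heading 33.0°; drift -5.2° → track 27.8°, groundspeed 117.6 kt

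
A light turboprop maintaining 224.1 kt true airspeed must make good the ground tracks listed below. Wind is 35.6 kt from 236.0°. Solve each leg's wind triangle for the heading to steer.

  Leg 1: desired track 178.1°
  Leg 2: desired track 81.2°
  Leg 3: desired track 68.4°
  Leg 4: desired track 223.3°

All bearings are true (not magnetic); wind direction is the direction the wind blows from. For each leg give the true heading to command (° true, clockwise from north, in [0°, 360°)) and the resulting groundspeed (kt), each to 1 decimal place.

Leg 1: heading=185.8°, groundspeed=203.1 kt
Leg 2: heading=85.1°, groundspeed=255.8 kt
Leg 3: heading=70.4°, groundspeed=258.7 kt
Leg 4: heading=225.3°, groundspeed=189.2 kt

Leg 1: desired track 178.1°; wind correction +7.7° → command heading 185.8°, groundspeed 203.1 kt
Leg 2: desired track 81.2°; wind correction +3.9° → command heading 85.1°, groundspeed 255.8 kt
Leg 3: desired track 68.4°; wind correction +2.0° → command heading 70.4°, groundspeed 258.7 kt
Leg 4: desired track 223.3°; wind correction +2.0° → command heading 225.3°, groundspeed 189.2 kt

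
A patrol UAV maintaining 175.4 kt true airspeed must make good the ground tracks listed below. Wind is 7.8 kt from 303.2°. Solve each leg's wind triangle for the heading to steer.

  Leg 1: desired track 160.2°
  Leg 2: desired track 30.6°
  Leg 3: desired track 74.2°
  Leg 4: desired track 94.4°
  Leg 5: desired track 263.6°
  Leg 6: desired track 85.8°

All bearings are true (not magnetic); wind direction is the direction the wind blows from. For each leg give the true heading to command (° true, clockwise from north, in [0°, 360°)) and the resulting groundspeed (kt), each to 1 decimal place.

Leg 1: desired track 160.2°; wind correction +1.5° → command heading 161.7°, groundspeed 181.6 kt
Leg 2: desired track 30.6°; wind correction -2.5° → command heading 28.1°, groundspeed 174.9 kt
Leg 3: desired track 74.2°; wind correction -1.9° → command heading 72.3°, groundspeed 180.4 kt
Leg 4: desired track 94.4°; wind correction -1.2° → command heading 93.2°, groundspeed 182.2 kt
Leg 5: desired track 263.6°; wind correction +1.6° → command heading 265.2°, groundspeed 169.3 kt
Leg 6: desired track 85.8°; wind correction -1.5° → command heading 84.3°, groundspeed 181.5 kt

Leg 1: heading=161.7°, groundspeed=181.6 kt
Leg 2: heading=28.1°, groundspeed=174.9 kt
Leg 3: heading=72.3°, groundspeed=180.4 kt
Leg 4: heading=93.2°, groundspeed=182.2 kt
Leg 5: heading=265.2°, groundspeed=169.3 kt
Leg 6: heading=84.3°, groundspeed=181.5 kt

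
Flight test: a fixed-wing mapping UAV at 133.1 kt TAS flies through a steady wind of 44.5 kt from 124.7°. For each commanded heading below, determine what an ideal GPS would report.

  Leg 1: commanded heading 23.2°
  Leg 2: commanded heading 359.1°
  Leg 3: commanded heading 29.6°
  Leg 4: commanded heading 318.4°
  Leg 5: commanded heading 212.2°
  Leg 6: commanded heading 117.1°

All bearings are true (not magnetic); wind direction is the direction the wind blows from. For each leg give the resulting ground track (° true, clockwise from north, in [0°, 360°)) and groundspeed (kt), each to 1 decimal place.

Leg 1: track=6.1°, groundspeed=148.5 kt
Leg 2: track=346.3°, groundspeed=163.1 kt
Leg 3: track=11.7°, groundspeed=144.0 kt
Leg 4: track=315.0°, groundspeed=176.6 kt
Leg 5: track=230.9°, groundspeed=138.5 kt
Leg 6: track=113.3°, groundspeed=89.2 kt

Leg 1: heading 23.2°; drift -17.1° → track 6.1°, groundspeed 148.5 kt
Leg 2: heading 359.1°; drift -12.8° → track 346.3°, groundspeed 163.1 kt
Leg 3: heading 29.6°; drift -17.9° → track 11.7°, groundspeed 144.0 kt
Leg 4: heading 318.4°; drift -3.4° → track 315.0°, groundspeed 176.6 kt
Leg 5: heading 212.2°; drift +18.7° → track 230.9°, groundspeed 138.5 kt
Leg 6: heading 117.1°; drift -3.8° → track 113.3°, groundspeed 89.2 kt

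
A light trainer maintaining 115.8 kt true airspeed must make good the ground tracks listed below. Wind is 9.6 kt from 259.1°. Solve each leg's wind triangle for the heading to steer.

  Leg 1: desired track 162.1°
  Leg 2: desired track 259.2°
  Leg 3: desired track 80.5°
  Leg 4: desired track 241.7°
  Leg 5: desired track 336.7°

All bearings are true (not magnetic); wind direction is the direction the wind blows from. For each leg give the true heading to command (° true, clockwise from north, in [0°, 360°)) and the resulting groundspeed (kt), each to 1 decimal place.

Leg 1: desired track 162.1°; wind correction +4.7° → command heading 166.8°, groundspeed 116.6 kt
Leg 2: desired track 259.2°; wind correction +0.0° → command heading 259.2°, groundspeed 106.2 kt
Leg 3: desired track 80.5°; wind correction +0.1° → command heading 80.6°, groundspeed 125.4 kt
Leg 4: desired track 241.7°; wind correction +1.4° → command heading 243.1°, groundspeed 106.6 kt
Leg 5: desired track 336.7°; wind correction -4.6° → command heading 332.1°, groundspeed 113.4 kt

Leg 1: heading=166.8°, groundspeed=116.6 kt
Leg 2: heading=259.2°, groundspeed=106.2 kt
Leg 3: heading=80.6°, groundspeed=125.4 kt
Leg 4: heading=243.1°, groundspeed=106.6 kt
Leg 5: heading=332.1°, groundspeed=113.4 kt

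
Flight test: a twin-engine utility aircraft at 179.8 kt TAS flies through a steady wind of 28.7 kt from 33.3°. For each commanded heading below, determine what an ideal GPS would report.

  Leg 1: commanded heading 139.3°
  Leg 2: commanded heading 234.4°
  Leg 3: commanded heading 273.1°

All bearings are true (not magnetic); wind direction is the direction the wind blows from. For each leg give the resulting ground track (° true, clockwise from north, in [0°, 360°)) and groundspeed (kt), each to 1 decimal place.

Leg 1: track=147.7°, groundspeed=189.7 kt
Leg 2: track=231.5°, groundspeed=206.8 kt
Leg 3: track=265.8°, groundspeed=195.8 kt

Leg 1: heading 139.3°; drift +8.4° → track 147.7°, groundspeed 189.7 kt
Leg 2: heading 234.4°; drift -2.9° → track 231.5°, groundspeed 206.8 kt
Leg 3: heading 273.1°; drift -7.3° → track 265.8°, groundspeed 195.8 kt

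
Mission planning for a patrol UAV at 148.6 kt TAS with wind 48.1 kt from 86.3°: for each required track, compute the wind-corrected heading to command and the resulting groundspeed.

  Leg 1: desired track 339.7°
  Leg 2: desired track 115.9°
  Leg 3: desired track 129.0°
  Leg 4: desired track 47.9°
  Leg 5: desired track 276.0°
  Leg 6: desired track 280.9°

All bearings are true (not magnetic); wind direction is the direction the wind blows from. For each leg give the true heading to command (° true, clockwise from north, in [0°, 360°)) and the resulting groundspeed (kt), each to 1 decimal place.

Leg 1: desired track 339.7°; wind correction +18.1° → command heading 357.8°, groundspeed 155.0 kt
Leg 2: desired track 115.9°; wind correction -9.2° → command heading 106.7°, groundspeed 104.9 kt
Leg 3: desired track 129.0°; wind correction -12.7° → command heading 116.3°, groundspeed 109.6 kt
Leg 4: desired track 47.9°; wind correction +11.6° → command heading 59.5°, groundspeed 107.9 kt
Leg 5: desired track 276.0°; wind correction +3.1° → command heading 279.1°, groundspeed 195.8 kt
Leg 6: desired track 280.9°; wind correction +4.7° → command heading 285.6°, groundspeed 194.7 kt

Leg 1: heading=357.8°, groundspeed=155.0 kt
Leg 2: heading=106.7°, groundspeed=104.9 kt
Leg 3: heading=116.3°, groundspeed=109.6 kt
Leg 4: heading=59.5°, groundspeed=107.9 kt
Leg 5: heading=279.1°, groundspeed=195.8 kt
Leg 6: heading=285.6°, groundspeed=194.7 kt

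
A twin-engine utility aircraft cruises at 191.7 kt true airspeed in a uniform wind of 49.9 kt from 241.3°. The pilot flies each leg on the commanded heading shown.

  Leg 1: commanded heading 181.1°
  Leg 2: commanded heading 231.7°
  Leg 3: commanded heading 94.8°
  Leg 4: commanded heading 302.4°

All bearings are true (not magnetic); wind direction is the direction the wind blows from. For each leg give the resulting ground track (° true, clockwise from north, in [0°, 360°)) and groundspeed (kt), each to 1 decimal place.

Leg 1: track=166.6°, groundspeed=172.4 kt
Leg 2: track=228.4°, groundspeed=142.7 kt
Leg 3: track=88.1°, groundspeed=234.9 kt
Leg 4: track=317.0°, groundspeed=173.2 kt

Leg 1: heading 181.1°; drift -14.5° → track 166.6°, groundspeed 172.4 kt
Leg 2: heading 231.7°; drift -3.3° → track 228.4°, groundspeed 142.7 kt
Leg 3: heading 94.8°; drift -6.7° → track 88.1°, groundspeed 234.9 kt
Leg 4: heading 302.4°; drift +14.6° → track 317.0°, groundspeed 173.2 kt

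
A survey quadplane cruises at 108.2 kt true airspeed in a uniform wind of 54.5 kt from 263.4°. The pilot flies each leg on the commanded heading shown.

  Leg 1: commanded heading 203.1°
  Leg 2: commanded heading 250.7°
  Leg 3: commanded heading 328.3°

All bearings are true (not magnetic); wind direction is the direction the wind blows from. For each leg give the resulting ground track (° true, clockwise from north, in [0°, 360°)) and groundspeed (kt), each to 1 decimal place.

Leg 1: track=172.9°, groundspeed=94.0 kt
Leg 2: track=238.4°, groundspeed=56.3 kt
Leg 3: track=358.4°, groundspeed=98.4 kt

Leg 1: heading 203.1°; drift -30.2° → track 172.9°, groundspeed 94.0 kt
Leg 2: heading 250.7°; drift -12.3° → track 238.4°, groundspeed 56.3 kt
Leg 3: heading 328.3°; drift +30.1° → track 358.4°, groundspeed 98.4 kt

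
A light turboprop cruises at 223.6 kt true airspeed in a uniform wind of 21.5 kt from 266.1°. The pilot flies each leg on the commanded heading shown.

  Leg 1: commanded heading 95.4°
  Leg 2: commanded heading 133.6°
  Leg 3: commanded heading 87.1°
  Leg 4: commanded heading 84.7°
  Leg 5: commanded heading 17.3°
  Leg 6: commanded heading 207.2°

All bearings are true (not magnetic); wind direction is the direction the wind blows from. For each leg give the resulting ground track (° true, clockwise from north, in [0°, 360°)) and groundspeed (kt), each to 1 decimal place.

Leg 1: track=94.6°, groundspeed=244.8 kt
Leg 2: track=129.8°, groundspeed=238.7 kt
Leg 3: track=87.0°, groundspeed=245.1 kt
Leg 4: track=84.8°, groundspeed=245.1 kt
Leg 5: track=22.3°, groundspeed=232.2 kt
Leg 6: track=202.2°, groundspeed=213.3 kt

Leg 1: heading 95.4°; drift -0.8° → track 94.6°, groundspeed 244.8 kt
Leg 2: heading 133.6°; drift -3.8° → track 129.8°, groundspeed 238.7 kt
Leg 3: heading 87.1°; drift -0.1° → track 87.0°, groundspeed 245.1 kt
Leg 4: heading 84.7°; drift +0.1° → track 84.8°, groundspeed 245.1 kt
Leg 5: heading 17.3°; drift +5.0° → track 22.3°, groundspeed 232.2 kt
Leg 6: heading 207.2°; drift -5.0° → track 202.2°, groundspeed 213.3 kt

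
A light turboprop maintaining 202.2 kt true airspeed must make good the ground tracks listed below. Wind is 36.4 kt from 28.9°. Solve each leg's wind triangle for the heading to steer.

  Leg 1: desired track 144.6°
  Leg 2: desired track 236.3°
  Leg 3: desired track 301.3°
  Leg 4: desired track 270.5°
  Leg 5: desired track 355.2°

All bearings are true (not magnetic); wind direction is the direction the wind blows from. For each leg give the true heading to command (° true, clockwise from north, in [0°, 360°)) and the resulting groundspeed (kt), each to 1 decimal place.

Leg 1: heading=135.3°, groundspeed=215.3 kt
Leg 2: heading=241.1°, groundspeed=233.8 kt
Leg 3: heading=311.7°, groundspeed=197.4 kt
Leg 4: heading=279.6°, groundspeed=217.0 kt
Leg 5: heading=0.9°, groundspeed=170.9 kt

Leg 1: desired track 144.6°; wind correction -9.3° → command heading 135.3°, groundspeed 215.3 kt
Leg 2: desired track 236.3°; wind correction +4.8° → command heading 241.1°, groundspeed 233.8 kt
Leg 3: desired track 301.3°; wind correction +10.4° → command heading 311.7°, groundspeed 197.4 kt
Leg 4: desired track 270.5°; wind correction +9.1° → command heading 279.6°, groundspeed 217.0 kt
Leg 5: desired track 355.2°; wind correction +5.7° → command heading 0.9°, groundspeed 170.9 kt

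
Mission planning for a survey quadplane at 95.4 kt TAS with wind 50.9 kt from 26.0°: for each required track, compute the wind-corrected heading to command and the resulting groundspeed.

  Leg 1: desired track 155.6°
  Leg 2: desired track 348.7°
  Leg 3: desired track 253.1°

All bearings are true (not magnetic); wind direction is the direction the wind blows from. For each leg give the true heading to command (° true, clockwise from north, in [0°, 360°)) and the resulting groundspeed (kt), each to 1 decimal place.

Leg 1: heading=131.3°, groundspeed=119.4 kt
Leg 2: heading=7.6°, groundspeed=49.8 kt
Leg 3: heading=276.1°, groundspeed=122.5 kt

Leg 1: desired track 155.6°; wind correction -24.3° → command heading 131.3°, groundspeed 119.4 kt
Leg 2: desired track 348.7°; wind correction +18.9° → command heading 7.6°, groundspeed 49.8 kt
Leg 3: desired track 253.1°; wind correction +23.0° → command heading 276.1°, groundspeed 122.5 kt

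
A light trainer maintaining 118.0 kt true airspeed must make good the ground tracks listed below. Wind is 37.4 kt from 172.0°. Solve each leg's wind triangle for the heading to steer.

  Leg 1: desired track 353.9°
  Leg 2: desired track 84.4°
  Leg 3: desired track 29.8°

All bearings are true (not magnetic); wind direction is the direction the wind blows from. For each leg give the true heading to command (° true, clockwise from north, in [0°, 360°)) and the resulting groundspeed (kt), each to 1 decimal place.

Leg 1: heading=354.5°, groundspeed=155.4 kt
Leg 2: heading=102.9°, groundspeed=110.4 kt
Leg 3: heading=41.0°, groundspeed=145.3 kt

Leg 1: desired track 353.9°; wind correction +0.6° → command heading 354.5°, groundspeed 155.4 kt
Leg 2: desired track 84.4°; wind correction +18.5° → command heading 102.9°, groundspeed 110.4 kt
Leg 3: desired track 29.8°; wind correction +11.2° → command heading 41.0°, groundspeed 145.3 kt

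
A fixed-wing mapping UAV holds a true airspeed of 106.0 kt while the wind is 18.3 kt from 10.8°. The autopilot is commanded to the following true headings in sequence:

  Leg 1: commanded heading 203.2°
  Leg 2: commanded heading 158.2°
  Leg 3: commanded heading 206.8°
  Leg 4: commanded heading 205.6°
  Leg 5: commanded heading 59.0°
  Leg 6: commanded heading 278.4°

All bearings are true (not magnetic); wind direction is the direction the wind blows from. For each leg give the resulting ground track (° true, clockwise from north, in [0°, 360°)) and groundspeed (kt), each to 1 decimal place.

Leg 1: heading 203.2°; drift -1.8° → track 201.4°, groundspeed 123.9 kt
Leg 2: heading 158.2°; drift +4.6° → track 162.8°, groundspeed 121.8 kt
Leg 3: heading 206.8°; drift -2.3° → track 204.5°, groundspeed 123.7 kt
Leg 4: heading 205.6°; drift -2.2° → track 203.4°, groundspeed 123.8 kt
Leg 5: heading 59.0°; drift +8.3° → track 67.3°, groundspeed 94.8 kt
Leg 6: heading 278.4°; drift -9.7° → track 268.7°, groundspeed 108.3 kt

Leg 1: track=201.4°, groundspeed=123.9 kt
Leg 2: track=162.8°, groundspeed=121.8 kt
Leg 3: track=204.5°, groundspeed=123.7 kt
Leg 4: track=203.4°, groundspeed=123.8 kt
Leg 5: track=67.3°, groundspeed=94.8 kt
Leg 6: track=268.7°, groundspeed=108.3 kt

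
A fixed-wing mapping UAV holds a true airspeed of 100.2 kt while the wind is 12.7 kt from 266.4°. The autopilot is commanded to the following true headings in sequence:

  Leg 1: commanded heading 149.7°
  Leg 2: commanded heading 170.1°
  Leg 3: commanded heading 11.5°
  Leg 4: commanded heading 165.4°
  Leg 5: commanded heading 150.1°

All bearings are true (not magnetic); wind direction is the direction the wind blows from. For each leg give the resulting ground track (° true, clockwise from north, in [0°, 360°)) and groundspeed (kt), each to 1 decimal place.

Leg 1: heading 149.7°; drift -6.1° → track 143.6°, groundspeed 106.5 kt
Leg 2: heading 170.1°; drift -7.1° → track 163.0°, groundspeed 102.4 kt
Leg 3: heading 11.5°; drift +6.8° → track 18.3°, groundspeed 104.2 kt
Leg 4: heading 165.4°; drift -6.9° → track 158.5°, groundspeed 103.4 kt
Leg 5: heading 150.1°; drift -6.1° → track 144.0°, groundspeed 106.4 kt

Leg 1: track=143.6°, groundspeed=106.5 kt
Leg 2: track=163.0°, groundspeed=102.4 kt
Leg 3: track=18.3°, groundspeed=104.2 kt
Leg 4: track=158.5°, groundspeed=103.4 kt
Leg 5: track=144.0°, groundspeed=106.4 kt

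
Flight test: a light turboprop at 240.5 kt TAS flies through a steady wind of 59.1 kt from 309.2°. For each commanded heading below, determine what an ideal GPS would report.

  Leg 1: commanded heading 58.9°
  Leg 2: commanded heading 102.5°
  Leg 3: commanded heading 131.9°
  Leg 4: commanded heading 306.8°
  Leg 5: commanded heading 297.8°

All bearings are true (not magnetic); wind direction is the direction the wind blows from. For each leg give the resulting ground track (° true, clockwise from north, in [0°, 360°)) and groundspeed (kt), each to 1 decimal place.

Leg 1: track=71.0°, groundspeed=266.3 kt
Leg 2: track=107.7°, groundspeed=294.5 kt
Leg 3: track=131.4°, groundspeed=299.5 kt
Leg 4: track=306.0°, groundspeed=181.5 kt
Leg 5: track=294.1°, groundspeed=182.9 kt

Leg 1: heading 58.9°; drift +12.1° → track 71.0°, groundspeed 266.3 kt
Leg 2: heading 102.5°; drift +5.2° → track 107.7°, groundspeed 294.5 kt
Leg 3: heading 131.9°; drift -0.5° → track 131.4°, groundspeed 299.5 kt
Leg 4: heading 306.8°; drift -0.8° → track 306.0°, groundspeed 181.5 kt
Leg 5: heading 297.8°; drift -3.7° → track 294.1°, groundspeed 182.9 kt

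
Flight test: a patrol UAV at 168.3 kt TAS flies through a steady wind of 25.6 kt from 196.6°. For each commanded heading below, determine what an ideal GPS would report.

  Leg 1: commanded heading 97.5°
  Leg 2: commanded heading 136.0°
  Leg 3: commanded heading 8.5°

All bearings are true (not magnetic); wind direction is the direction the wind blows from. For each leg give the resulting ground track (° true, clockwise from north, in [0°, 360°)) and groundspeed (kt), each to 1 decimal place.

Leg 1: track=89.2°, groundspeed=174.2 kt
Leg 2: track=127.8°, groundspeed=157.3 kt
Leg 3: track=9.6°, groundspeed=193.7 kt

Leg 1: heading 97.5°; drift -8.3° → track 89.2°, groundspeed 174.2 kt
Leg 2: heading 136.0°; drift -8.2° → track 127.8°, groundspeed 157.3 kt
Leg 3: heading 8.5°; drift +1.1° → track 9.6°, groundspeed 193.7 kt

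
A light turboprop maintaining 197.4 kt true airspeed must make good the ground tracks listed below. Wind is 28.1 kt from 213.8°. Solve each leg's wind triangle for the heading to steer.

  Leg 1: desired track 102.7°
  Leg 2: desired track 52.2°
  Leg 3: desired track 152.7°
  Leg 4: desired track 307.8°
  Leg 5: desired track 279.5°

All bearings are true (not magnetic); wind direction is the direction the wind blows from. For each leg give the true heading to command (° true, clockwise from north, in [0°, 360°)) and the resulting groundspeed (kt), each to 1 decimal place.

Leg 1: heading=110.3°, groundspeed=205.8 kt
Leg 2: heading=54.8°, groundspeed=223.9 kt
Leg 3: heading=159.9°, groundspeed=182.3 kt
Leg 4: heading=299.6°, groundspeed=197.4 kt
Leg 5: heading=272.0°, groundspeed=184.2 kt

Leg 1: desired track 102.7°; wind correction +7.6° → command heading 110.3°, groundspeed 205.8 kt
Leg 2: desired track 52.2°; wind correction +2.6° → command heading 54.8°, groundspeed 223.9 kt
Leg 3: desired track 152.7°; wind correction +7.2° → command heading 159.9°, groundspeed 182.3 kt
Leg 4: desired track 307.8°; wind correction -8.2° → command heading 299.6°, groundspeed 197.4 kt
Leg 5: desired track 279.5°; wind correction -7.5° → command heading 272.0°, groundspeed 184.2 kt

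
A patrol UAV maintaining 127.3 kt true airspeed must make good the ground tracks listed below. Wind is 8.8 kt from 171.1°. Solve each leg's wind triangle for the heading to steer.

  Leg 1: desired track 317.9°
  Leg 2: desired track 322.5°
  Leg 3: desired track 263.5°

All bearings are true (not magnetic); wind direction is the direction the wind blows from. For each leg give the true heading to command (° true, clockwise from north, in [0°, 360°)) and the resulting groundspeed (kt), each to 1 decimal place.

Leg 1: heading=315.7°, groundspeed=134.6 kt
Leg 2: heading=320.6°, groundspeed=135.0 kt
Leg 3: heading=259.5°, groundspeed=127.4 kt

Leg 1: desired track 317.9°; wind correction -2.2° → command heading 315.7°, groundspeed 134.6 kt
Leg 2: desired track 322.5°; wind correction -1.9° → command heading 320.6°, groundspeed 135.0 kt
Leg 3: desired track 263.5°; wind correction -4.0° → command heading 259.5°, groundspeed 127.4 kt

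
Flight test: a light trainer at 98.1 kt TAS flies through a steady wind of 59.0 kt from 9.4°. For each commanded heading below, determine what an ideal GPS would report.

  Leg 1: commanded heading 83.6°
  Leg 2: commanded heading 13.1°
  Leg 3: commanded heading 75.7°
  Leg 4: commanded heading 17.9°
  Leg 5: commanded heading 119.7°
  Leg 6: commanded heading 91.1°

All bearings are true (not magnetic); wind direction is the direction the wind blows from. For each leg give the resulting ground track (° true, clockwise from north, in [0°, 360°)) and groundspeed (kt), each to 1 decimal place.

Leg 1: heading 83.6°; drift +34.7° → track 118.3°, groundspeed 99.8 kt
Leg 2: heading 13.1°; drift +5.5° → track 18.6°, groundspeed 39.4 kt
Leg 3: heading 75.7°; drift +36.0° → track 111.7°, groundspeed 91.9 kt
Leg 4: heading 17.9°; drift +12.4° → track 30.3°, groundspeed 40.7 kt
Leg 5: heading 119.7°; drift +25.0° → track 144.7°, groundspeed 130.8 kt
Leg 6: heading 91.1°; drift +33.1° → track 124.2°, groundspeed 106.9 kt

Leg 1: track=118.3°, groundspeed=99.8 kt
Leg 2: track=18.6°, groundspeed=39.4 kt
Leg 3: track=111.7°, groundspeed=91.9 kt
Leg 4: track=30.3°, groundspeed=40.7 kt
Leg 5: track=144.7°, groundspeed=130.8 kt
Leg 6: track=124.2°, groundspeed=106.9 kt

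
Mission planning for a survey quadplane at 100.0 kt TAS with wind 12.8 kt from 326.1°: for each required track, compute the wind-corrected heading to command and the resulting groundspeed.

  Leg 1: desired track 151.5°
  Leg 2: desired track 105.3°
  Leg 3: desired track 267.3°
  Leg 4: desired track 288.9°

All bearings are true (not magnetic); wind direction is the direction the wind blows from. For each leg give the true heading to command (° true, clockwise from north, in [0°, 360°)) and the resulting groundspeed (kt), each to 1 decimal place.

Leg 1: desired track 151.5°; wind correction +0.7° → command heading 152.2°, groundspeed 112.7 kt
Leg 2: desired track 105.3°; wind correction -4.8° → command heading 100.5°, groundspeed 109.3 kt
Leg 3: desired track 267.3°; wind correction +6.3° → command heading 273.6°, groundspeed 92.8 kt
Leg 4: desired track 288.9°; wind correction +4.4° → command heading 293.3°, groundspeed 89.5 kt

Leg 1: heading=152.2°, groundspeed=112.7 kt
Leg 2: heading=100.5°, groundspeed=109.3 kt
Leg 3: heading=273.6°, groundspeed=92.8 kt
Leg 4: heading=293.3°, groundspeed=89.5 kt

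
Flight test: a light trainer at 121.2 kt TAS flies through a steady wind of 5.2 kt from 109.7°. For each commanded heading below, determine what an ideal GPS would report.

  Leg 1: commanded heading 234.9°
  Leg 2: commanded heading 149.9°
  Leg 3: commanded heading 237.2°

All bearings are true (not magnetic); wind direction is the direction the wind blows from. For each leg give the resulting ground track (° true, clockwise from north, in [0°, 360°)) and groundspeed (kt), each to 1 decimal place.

Leg 1: heading 234.9°; drift +2.0° → track 236.9°, groundspeed 124.3 kt
Leg 2: heading 149.9°; drift +1.6° → track 151.5°, groundspeed 117.3 kt
Leg 3: heading 237.2°; drift +1.9° → track 239.1°, groundspeed 124.4 kt

Leg 1: track=236.9°, groundspeed=124.3 kt
Leg 2: track=151.5°, groundspeed=117.3 kt
Leg 3: track=239.1°, groundspeed=124.4 kt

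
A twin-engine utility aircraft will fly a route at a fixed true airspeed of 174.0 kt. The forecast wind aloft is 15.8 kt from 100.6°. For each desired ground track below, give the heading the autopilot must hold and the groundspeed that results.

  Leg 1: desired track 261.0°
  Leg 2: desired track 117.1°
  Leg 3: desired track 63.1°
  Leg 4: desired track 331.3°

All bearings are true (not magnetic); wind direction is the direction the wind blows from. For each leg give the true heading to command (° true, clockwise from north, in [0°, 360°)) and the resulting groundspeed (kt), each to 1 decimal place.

Leg 1: heading=259.3°, groundspeed=188.8 kt
Leg 2: heading=115.6°, groundspeed=158.8 kt
Leg 3: heading=66.3°, groundspeed=161.2 kt
Leg 4: heading=335.3°, groundspeed=183.6 kt

Leg 1: desired track 261.0°; wind correction -1.7° → command heading 259.3°, groundspeed 188.8 kt
Leg 2: desired track 117.1°; wind correction -1.5° → command heading 115.6°, groundspeed 158.8 kt
Leg 3: desired track 63.1°; wind correction +3.2° → command heading 66.3°, groundspeed 161.2 kt
Leg 4: desired track 331.3°; wind correction +4.0° → command heading 335.3°, groundspeed 183.6 kt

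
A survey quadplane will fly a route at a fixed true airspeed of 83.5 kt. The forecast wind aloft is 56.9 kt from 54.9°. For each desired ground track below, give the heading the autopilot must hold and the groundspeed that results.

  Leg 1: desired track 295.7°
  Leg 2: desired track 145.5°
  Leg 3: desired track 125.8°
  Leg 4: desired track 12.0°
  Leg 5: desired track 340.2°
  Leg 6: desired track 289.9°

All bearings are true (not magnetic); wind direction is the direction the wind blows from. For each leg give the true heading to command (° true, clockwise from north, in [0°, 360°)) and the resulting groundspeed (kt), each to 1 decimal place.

Leg 1: desired track 295.7°; wind correction +36.5° → command heading 332.2°, groundspeed 94.9 kt
Leg 2: desired track 145.5°; wind correction -43.0° → command heading 102.5°, groundspeed 61.7 kt
Leg 3: desired track 125.8°; wind correction -40.1° → command heading 85.7°, groundspeed 45.3 kt
Leg 4: desired track 12.0°; wind correction +27.6° → command heading 39.6°, groundspeed 32.3 kt
Leg 5: desired track 340.2°; wind correction +41.1° → command heading 21.3°, groundspeed 47.9 kt
Leg 6: desired track 289.9°; wind correction +33.9° → command heading 323.8°, groundspeed 101.9 kt

Leg 1: heading=332.2°, groundspeed=94.9 kt
Leg 2: heading=102.5°, groundspeed=61.7 kt
Leg 3: heading=85.7°, groundspeed=45.3 kt
Leg 4: heading=39.6°, groundspeed=32.3 kt
Leg 5: heading=21.3°, groundspeed=47.9 kt
Leg 6: heading=323.8°, groundspeed=101.9 kt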